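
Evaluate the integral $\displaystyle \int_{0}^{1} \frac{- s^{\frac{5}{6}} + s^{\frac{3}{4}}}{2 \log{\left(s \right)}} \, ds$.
$\log{\left(\frac{\sqrt{462}}{22} \right)}$

Consider the one-parameter family: let $I(a) = \int_{0}^{1} \frac{s^{\frac{3}{4}} - s^{a}}{2 \log{\left(s \right)}} \, ds$.

Since $\dfrac{\partial}{\partial a}\,s^{a} = s^{a} \ln s$, the $\ln s$ in the denominator cancels and
$$\frac{dI}{da} = \int_{0}^{1} - \frac{1}{2} s^{a} \, ds = - \frac{1}{2} \left[\frac{s^{a+1}}{a+1}\right]_0^1 = - \frac{1}{2 a + 2}.$$

Integrating with respect to $a$ gives $I(a) = - \frac{\log{\left(a + 1 \right)}}{2} - \log{\left(2 \right)} + \frac{\log{\left(7 \right)}}{2} + C$.

At $a = \frac{3}{4}$ the integrand is identically $0$, so $I(\frac{3}{4}) = 0$. The closed form gives $0$, hence $C = 0$.

Setting $a = \frac{5}{6}$:
$$I = \log{\left(\frac{\sqrt{462}}{22} \right)}.$$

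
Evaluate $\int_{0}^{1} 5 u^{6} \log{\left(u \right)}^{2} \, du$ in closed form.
$\frac{10}{343}$

Consider the simpler parametrised integral
$$J(a) = \int_{0}^{1} 5 u^{a} \, du = \frac{5}{a + 1}.$$

Differentiating under the integral sign brings down a factor of $\ln u$:
$$\frac{dJ}{da} = \int_{0}^{1} 5 u^{a} \log{\left(u \right)} \, du = - \frac{5}{\left(a + 1\right)^{2}}.$$

Repeating twice in total — each differentiation brings down another $\ln u$ — gives
$$\frac{d^{2}J}{da^{2}} = \int_{0}^{1} 5 u^{a} \log{\left(u \right)}^{2} \, du = \frac{10}{\left(a + 1\right)^{3}},$$
and the integrand here is exactly the target integrand, so $I = \frac{10}{\left(a + 1\right)^{3}}$.

Setting $a = 6$:
$$I = \frac{10}{343}.$$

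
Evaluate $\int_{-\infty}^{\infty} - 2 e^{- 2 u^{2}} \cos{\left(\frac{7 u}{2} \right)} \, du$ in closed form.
$- \frac{\sqrt{2} \sqrt{\pi}}{e^{\frac{49}{32}}}$

Treat the cosine frequency as a parameter and define $I(b) = \int_{-\infty}^{\infty} - 2 e^{- 2 u^{2}} \cos{\left(b u \right)} \, du$.

Differentiating under the integral sign,
$$I'(b) = \int_{-\infty}^{\infty} 2 u e^{- 2 u^{2}} \sin{\left(b u \right)} \, du.$$

Integrate $\int_{-\infty}^{\infty} u \sin(b u)\, e^{- 2 u^{2}}\, du$ by parts with $w = \sin(b u)$ and $dv = u\, e^{- 2 u^{2}}\, du$, giving $v = - \frac{e^{- 2 u^{2}}}{4}$. The boundary term vanishes and
$$\int_{-\infty}^{\infty} u \sin(b u)\, e^{- 2 u^{2}}\, du = \frac{b}{4} \int_{-\infty}^{\infty} \cos(b u)\, e^{- 2 u^{2}}\, du,$$
so $I'(b) = - \frac{b}{4}\, I(b)$.

This is a separable first-order ODE; solving with the initial condition $I(0) = \int_{-\infty}^{\infty} - 2 e^{- 2 u^{2}}\,du = - \sqrt{2} \sqrt{\pi}$ gives
$$I(b) = - \sqrt{2} \sqrt{\pi} e^{- \frac{b^{2}}{8}}.$$

Setting $b = \frac{7}{2}$:
$$I = - \frac{\sqrt{2} \sqrt{\pi}}{e^{\frac{49}{32}}}.$$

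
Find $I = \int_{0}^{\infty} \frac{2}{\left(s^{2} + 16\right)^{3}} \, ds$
$\frac{3 \pi}{8192}$

Begin with the known result
$$J(a) = \int_{0}^{\infty} \frac{2}{a^{2} + s^{2}} \, ds = \frac{\pi}{a}.$$

Differentiating under the integral sign with respect to $a$,
$$\frac{dJ}{da} = \int_{0}^{\infty} - \frac{4 a}{\left(a^{2} + s^{2}\right)^{2}} \, ds = - \frac{\pi}{a^{2}},$$
so $\int_{0}^{\infty} \frac{2}{\left(a^{2} + s^{2}\right)^{2}} \, ds = \frac{\pi}{2 a^{3}}$.

Repeating — each differentiation of $1/(s^2+a^2)^j$ produces $-2ja/(s^2+a^2)^{j+1}$ — and dividing through by $-2ja$ at each step yields, after $2$ differentiations in total,
$$\int_{0}^{\infty} \frac{2}{\left(a^{2} + s^{2}\right)^{3}} \, ds = \frac{3 \pi}{8 a^{5}}.$$

Setting $a = 4$:
$$I = \frac{3 \pi}{8192}.$$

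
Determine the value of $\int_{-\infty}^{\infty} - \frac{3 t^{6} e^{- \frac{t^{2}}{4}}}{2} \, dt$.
$- 360 \sqrt{\pi}$

Begin with the known integral
$$J(a) = \int_{-\infty}^{\infty} - \frac{3 e^{- a t^{2}}}{2} \, dt = - \frac{3 \sqrt{\pi}}{2 \sqrt{a}}.$$

Differentiating under the integral sign brings down a factor of $(-t^2)$:
$$\frac{dJ}{da} = \int_{-\infty}^{\infty} \frac{3 t^{2} e^{- a t^{2}}}{2} \, dt = \frac{3 \sqrt{\pi}}{4 a^{\frac{3}{2}}}.$$

Repeating $3$ times in total — each differentiation brings down another $(-t^2)$ — gives
$$\frac{d^{3}J}{da^{3}} = \int_{-\infty}^{\infty} \frac{3 t^{6} e^{- a t^{2}}}{2} \, dt = \frac{45 \sqrt{\pi}}{16 a^{\frac{7}{2}}},$$
and the integrand here is $(-1)^{3}$ times the target integrand, so $I = (-1)^{3}\,\frac{d^{3}J}{da^{3}} = - \frac{45 \sqrt{\pi}}{16 a^{\frac{7}{2}}}$.

Setting $a = \frac{1}{4}$:
$$I = - 360 \sqrt{\pi}.$$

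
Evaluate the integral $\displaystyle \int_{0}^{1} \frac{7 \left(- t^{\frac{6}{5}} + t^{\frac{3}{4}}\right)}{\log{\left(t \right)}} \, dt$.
$\log{\left(\frac{64339296875}{319277809664} \right)}$

Replace the exponent $\frac{3}{4}$ by a parameter $a$: let $I(a) = \int_{0}^{1} \frac{7 \left(- t^{\frac{6}{5}} + t^{a}\right)}{\log{\left(t \right)}} \, dt$.

Since $\dfrac{\partial}{\partial a}\,t^{a} = t^{a} \ln t$, the $\ln t$ in the denominator cancels and
$$\frac{dI}{da} = \int_{0}^{1} 7 t^{a} \, dt = 7 \left[\frac{t^{a+1}}{a+1}\right]_0^1 = \frac{7}{a + 1}.$$

Integrating with respect to $a$ gives $I(a) = \log{\left(\frac{78125 \left(a + 1\right)^{7}}{19487171} \right)} + C$.

At $a = \frac{6}{5}$ the integrand is identically $0$, so $I(\frac{6}{5}) = 0$. The closed form gives $0$, hence $C = 0$.

Setting $a = \frac{3}{4}$:
$$I = \log{\left(\frac{64339296875}{319277809664} \right)}.$$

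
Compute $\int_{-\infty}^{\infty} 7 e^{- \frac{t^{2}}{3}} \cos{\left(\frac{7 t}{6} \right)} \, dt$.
$\frac{7 \sqrt{3} \sqrt{\pi}}{e^{\frac{49}{48}}}$

Treat the cosine frequency as a parameter and define $I(b) = \int_{-\infty}^{\infty} 7 e^{- \frac{t^{2}}{3}} \cos{\left(b t \right)} \, dt$.

Differentiating under the integral sign,
$$I'(b) = \int_{-\infty}^{\infty} - 7 t e^{- \frac{t^{2}}{3}} \sin{\left(b t \right)} \, dt.$$

Integrate $\int_{-\infty}^{\infty} t \sin(b t)\, e^{- \frac{t^{2}}{3}}\, dt$ by parts with $u = \sin(b t)$ and $dv = t\, e^{- \frac{t^{2}}{3}}\, dt$, giving $v = - \frac{3 e^{- \frac{t^{2}}{3}}}{2}$. The boundary term vanishes and
$$\int_{-\infty}^{\infty} t \sin(b t)\, e^{- \frac{t^{2}}{3}}\, dt = \frac{3 b}{2} \int_{-\infty}^{\infty} \cos(b t)\, e^{- \frac{t^{2}}{3}}\, dt,$$
so $I'(b) = - \frac{3 b}{2}\, I(b)$.

This is a separable first-order ODE; solving with the initial condition $I(0) = \int_{-\infty}^{\infty} 7 e^{- \frac{t^{2}}{3}}\,dt = 7 \sqrt{3} \sqrt{\pi}$ gives
$$I(b) = 7 \sqrt{3} \sqrt{\pi} e^{- \frac{3 b^{2}}{4}}.$$

Setting $b = \frac{7}{6}$:
$$I = \frac{7 \sqrt{3} \sqrt{\pi}}{e^{\frac{49}{48}}}.$$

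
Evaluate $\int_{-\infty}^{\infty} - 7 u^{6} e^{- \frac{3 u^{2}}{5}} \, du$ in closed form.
$- \frac{4375 \sqrt{15} \sqrt{\pi}}{216}$

Begin with the known integral
$$J(a) = \int_{-\infty}^{\infty} - 7 e^{- a u^{2}} \, du = - \frac{7 \sqrt{\pi}}{\sqrt{a}}.$$

Differentiating under the integral sign brings down a factor of $(-u^2)$:
$$\frac{dJ}{da} = \int_{-\infty}^{\infty} 7 u^{2} e^{- a u^{2}} \, du = \frac{7 \sqrt{\pi}}{2 a^{\frac{3}{2}}}.$$

Repeating $3$ times in total — each differentiation brings down another $(-u^2)$ — gives
$$\frac{d^{3}J}{da^{3}} = \int_{-\infty}^{\infty} 7 u^{6} e^{- a u^{2}} \, du = \frac{105 \sqrt{\pi}}{8 a^{\frac{7}{2}}},$$
and the integrand here is $(-1)^{3}$ times the target integrand, so $I = (-1)^{3}\,\frac{d^{3}J}{da^{3}} = - \frac{105 \sqrt{\pi}}{8 a^{\frac{7}{2}}}$.

Setting $a = \frac{3}{5}$:
$$I = - \frac{4375 \sqrt{15} \sqrt{\pi}}{216}.$$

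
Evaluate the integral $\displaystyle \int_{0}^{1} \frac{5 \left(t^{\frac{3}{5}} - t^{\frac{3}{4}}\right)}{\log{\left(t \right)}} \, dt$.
$\log{\left(\frac{33554432}{52521875} \right)}$

Introduce a parameter $a$ in the exponent: let $I(a) = \int_{0}^{1} \frac{5 \left(- t^{\frac{3}{4}} + t^{a}\right)}{\log{\left(t \right)}} \, dt$.

Since $\dfrac{\partial}{\partial a}\,t^{a} = t^{a} \ln t$, the $\ln t$ in the denominator cancels and
$$\frac{dI}{da} = \int_{0}^{1} 5 t^{a} \, dt = 5 \left[\frac{t^{a+1}}{a+1}\right]_0^1 = \frac{5}{a + 1}.$$

Integrating with respect to $a$ gives $I(a) = \log{\left(\frac{1024 \left(a + 1\right)^{5}}{16807} \right)} + C$.

At $a = \frac{3}{4}$ the integrand is identically $0$, so $I(\frac{3}{4}) = 0$. The closed form gives $0$, hence $C = 0$.

Setting $a = \frac{3}{5}$:
$$I = \log{\left(\frac{33554432}{52521875} \right)}.$$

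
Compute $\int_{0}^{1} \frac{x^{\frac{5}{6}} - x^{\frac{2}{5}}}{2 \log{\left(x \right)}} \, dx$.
$- \log{\left(42 \right)} + \frac{\log{\left(2310 \right)}}{2}$

Introduce a parameter $a$ in the exponent: let $I(a) = \int_{0}^{1} \frac{- x^{\frac{2}{5}} + x^{a}}{2 \log{\left(x \right)}} \, dx$.

Since $\dfrac{\partial}{\partial a}\,x^{a} = x^{a} \ln x$, the $\ln x$ in the denominator cancels and
$$\frac{dI}{da} = \int_{0}^{1} \frac{1}{2} x^{a} \, dx = \frac{1}{2} \left[\frac{x^{a+1}}{a+1}\right]_0^1 = \frac{1}{2 \left(a + 1\right)}.$$

Integrating with respect to $a$ gives $I(a) = \log{\left(\frac{\sqrt{35} \sqrt{a + 1}}{7} \right)} + C$.

At $a = \frac{2}{5}$ the integrand is identically $0$, so $I(\frac{2}{5}) = 0$. The closed form gives $0$, hence $C = 0$.

Setting $a = \frac{5}{6}$:
$$I = - \log{\left(42 \right)} + \frac{\log{\left(2310 \right)}}{2}.$$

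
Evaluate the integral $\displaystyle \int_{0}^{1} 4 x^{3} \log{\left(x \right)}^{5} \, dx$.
$- \frac{15}{128}$

Consider the simpler parametrised integral
$$J(a) = \int_{0}^{1} 4 x^{a} \, dx = \frac{4}{a + 1}.$$

Differentiating under the integral sign brings down a factor of $\ln x$:
$$\frac{dJ}{da} = \int_{0}^{1} 4 x^{a} \log{\left(x \right)} \, dx = - \frac{4}{\left(a + 1\right)^{2}}.$$

Repeating $5$ times in total — each differentiation brings down another $\ln x$ — gives
$$\frac{d^{5}J}{da^{5}} = \int_{0}^{1} 4 x^{a} \log{\left(x \right)}^{5} \, dx = - \frac{480}{\left(a + 1\right)^{6}},$$
and the integrand here is exactly the target integrand, so $I = - \frac{480}{\left(a + 1\right)^{6}}$.

Setting $a = 3$:
$$I = - \frac{15}{128}.$$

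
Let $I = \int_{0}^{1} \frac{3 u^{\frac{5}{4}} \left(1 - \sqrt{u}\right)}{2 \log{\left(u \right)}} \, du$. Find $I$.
$\log{\left(\frac{27 \sqrt{11}}{121} \right)}$

Replace the exponent $\frac{5}{4}$ by a parameter $a$: let $I(a) = \int_{0}^{1} \frac{3 \left(- u^{\frac{7}{4}} + u^{a}\right)}{2 \log{\left(u \right)}} \, du$.

Since $\dfrac{\partial}{\partial a}\,u^{a} = u^{a} \ln u$, the $\ln u$ in the denominator cancels and
$$\frac{dI}{da} = \int_{0}^{1} \frac{3}{2} u^{a} \, du = \frac{3}{2} \left[\frac{u^{a+1}}{a+1}\right]_0^1 = \frac{3}{2 \left(a + 1\right)}.$$

Integrating with respect to $a$ gives $I(a) = \log{\left(\frac{8 \sqrt{11} \left(a + 1\right)^{\frac{3}{2}}}{121} \right)} + C$.

At $a = \frac{7}{4}$ the integrand is identically $0$, so $I(\frac{7}{4}) = 0$. The closed form gives $0$, hence $C = 0$.

Setting $a = \frac{5}{4}$:
$$I = \log{\left(\frac{27 \sqrt{11}}{121} \right)}.$$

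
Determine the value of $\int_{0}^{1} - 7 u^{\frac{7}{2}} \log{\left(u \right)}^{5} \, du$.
$\frac{17920}{177147}$

Begin with the known integral
$$J(a) = \int_{0}^{1} - 7 u^{a} \, du = - \frac{7}{a + 1}.$$

Differentiating under the integral sign brings down a factor of $\ln u$:
$$\frac{dJ}{da} = \int_{0}^{1} - 7 u^{a} \log{\left(u \right)} \, du = \frac{7}{\left(a + 1\right)^{2}}.$$

Repeating $5$ times in total — each differentiation brings down another $\ln u$ — gives
$$\frac{d^{5}J}{da^{5}} = \int_{0}^{1} - 7 u^{a} \log{\left(u \right)}^{5} \, du = \frac{840}{\left(a + 1\right)^{6}},$$
and the integrand here is exactly the target integrand, so $I = \frac{840}{\left(a + 1\right)^{6}}$.

Setting $a = \frac{7}{2}$:
$$I = \frac{17920}{177147}.$$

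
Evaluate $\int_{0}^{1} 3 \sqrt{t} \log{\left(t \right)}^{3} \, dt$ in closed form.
$- \frac{32}{9}$

Start from the elementary integral
$$J(a) = \int_{0}^{1} 3 t^{a} \, dt = \frac{3}{a + 1}.$$

Differentiating under the integral sign brings down a factor of $\ln t$:
$$\frac{dJ}{da} = \int_{0}^{1} 3 t^{a} \log{\left(t \right)} \, dt = - \frac{3}{\left(a + 1\right)^{2}}.$$

Repeating $3$ times in total — each differentiation brings down another $\ln t$ — gives
$$\frac{d^{3}J}{da^{3}} = \int_{0}^{1} 3 t^{a} \log{\left(t \right)}^{3} \, dt = - \frac{18}{\left(a + 1\right)^{4}},$$
and the integrand here is exactly the target integrand, so $I = - \frac{18}{\left(a + 1\right)^{4}}$.

Setting $a = \frac{1}{2}$:
$$I = - \frac{32}{9}.$$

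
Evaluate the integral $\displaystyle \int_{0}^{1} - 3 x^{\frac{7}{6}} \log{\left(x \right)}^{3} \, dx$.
$\frac{23328}{28561}$

Start from the elementary integral
$$J(a) = \int_{0}^{1} - 3 x^{a} \, dx = - \frac{3}{a + 1}.$$

Differentiating under the integral sign brings down a factor of $\ln x$:
$$\frac{dJ}{da} = \int_{0}^{1} - 3 x^{a} \log{\left(x \right)} \, dx = \frac{3}{\left(a + 1\right)^{2}}.$$

Repeating $3$ times in total — each differentiation brings down another $\ln x$ — gives
$$\frac{d^{3}J}{da^{3}} = \int_{0}^{1} - 3 x^{a} \log{\left(x \right)}^{3} \, dx = \frac{18}{\left(a + 1\right)^{4}},$$
and the integrand here is exactly the target integrand, so $I = \frac{18}{\left(a + 1\right)^{4}}$.

Setting $a = \frac{7}{6}$:
$$I = \frac{23328}{28561}.$$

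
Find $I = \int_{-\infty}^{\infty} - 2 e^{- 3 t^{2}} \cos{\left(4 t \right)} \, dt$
$- \frac{2 \sqrt{3} \sqrt{\pi}}{3 e^{\frac{4}{3}}}$

Treat the cosine frequency as a parameter and define $I(b) = \int_{-\infty}^{\infty} - 2 e^{- 3 t^{2}} \cos{\left(b t \right)} \, dt$.

Differentiating under the integral sign,
$$I'(b) = \int_{-\infty}^{\infty} 2 t e^{- 3 t^{2}} \sin{\left(b t \right)} \, dt.$$

Integrate $\int_{-\infty}^{\infty} t \sin(b t)\, e^{- 3 t^{2}}\, dt$ by parts with $u = \sin(b t)$ and $dv = t\, e^{- 3 t^{2}}\, dt$, giving $v = - \frac{e^{- 3 t^{2}}}{6}$. The boundary term vanishes and
$$\int_{-\infty}^{\infty} t \sin(b t)\, e^{- 3 t^{2}}\, dt = \frac{b}{6} \int_{-\infty}^{\infty} \cos(b t)\, e^{- 3 t^{2}}\, dt,$$
so $I'(b) = - \frac{b}{6}\, I(b)$.

This is a separable first-order ODE; solving with the initial condition $I(0) = \int_{-\infty}^{\infty} - 2 e^{- 3 t^{2}}\,dt = - \frac{2 \sqrt{3} \sqrt{\pi}}{3}$ gives
$$I(b) = - \frac{2 \sqrt{3} \sqrt{\pi} e^{- \frac{b^{2}}{12}}}{3}.$$

Setting $b = 4$:
$$I = - \frac{2 \sqrt{3} \sqrt{\pi}}{3 e^{\frac{4}{3}}}.$$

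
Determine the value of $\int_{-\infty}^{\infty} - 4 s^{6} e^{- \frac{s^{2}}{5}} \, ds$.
$- \frac{1875 \sqrt{5} \sqrt{\pi}}{2}$

Consider the simpler parametrised integral
$$J(a) = \int_{-\infty}^{\infty} - 4 e^{- a s^{2}} \, ds = - \frac{4 \sqrt{\pi}}{\sqrt{a}}.$$

Differentiating under the integral sign brings down a factor of $(-s^2)$:
$$\frac{dJ}{da} = \int_{-\infty}^{\infty} 4 s^{2} e^{- a s^{2}} \, ds = \frac{2 \sqrt{\pi}}{a^{\frac{3}{2}}}.$$

Repeating $3$ times in total — each differentiation brings down another $(-s^2)$ — gives
$$\frac{d^{3}J}{da^{3}} = \int_{-\infty}^{\infty} 4 s^{6} e^{- a s^{2}} \, ds = \frac{15 \sqrt{\pi}}{2 a^{\frac{7}{2}}},$$
and the integrand here is $(-1)^{3}$ times the target integrand, so $I = (-1)^{3}\,\frac{d^{3}J}{da^{3}} = - \frac{15 \sqrt{\pi}}{2 a^{\frac{7}{2}}}$.

Setting $a = \frac{1}{5}$:
$$I = - \frac{1875 \sqrt{5} \sqrt{\pi}}{2}.$$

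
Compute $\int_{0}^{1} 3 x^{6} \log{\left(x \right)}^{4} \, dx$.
$\frac{72}{16807}$

Begin with the known integral
$$J(a) = \int_{0}^{1} 3 x^{a} \, dx = \frac{3}{a + 1}.$$

Differentiating under the integral sign brings down a factor of $\ln x$:
$$\frac{dJ}{da} = \int_{0}^{1} 3 x^{a} \log{\left(x \right)} \, dx = - \frac{3}{\left(a + 1\right)^{2}}.$$

Repeating $4$ times in total — each differentiation brings down another $\ln x$ — gives
$$\frac{d^{4}J}{da^{4}} = \int_{0}^{1} 3 x^{a} \log{\left(x \right)}^{4} \, dx = \frac{72}{\left(a + 1\right)^{5}},$$
and the integrand here is exactly the target integrand, so $I = \frac{72}{\left(a + 1\right)^{5}}$.

Setting $a = 6$:
$$I = \frac{72}{16807}.$$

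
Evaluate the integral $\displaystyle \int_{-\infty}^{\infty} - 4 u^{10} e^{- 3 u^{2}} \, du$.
$- \frac{35 \sqrt{3} \sqrt{\pi}}{216}$

Start from the elementary integral
$$J(a) = \int_{-\infty}^{\infty} - 4 e^{- a u^{2}} \, du = - \frac{4 \sqrt{\pi}}{\sqrt{a}}.$$

Differentiating under the integral sign brings down a factor of $(-u^2)$:
$$\frac{dJ}{da} = \int_{-\infty}^{\infty} 4 u^{2} e^{- a u^{2}} \, du = \frac{2 \sqrt{\pi}}{a^{\frac{3}{2}}}.$$

Repeating $5$ times in total — each differentiation brings down another $(-u^2)$ — gives
$$\frac{d^{5}J}{da^{5}} = \int_{-\infty}^{\infty} 4 u^{10} e^{- a u^{2}} \, du = \frac{945 \sqrt{\pi}}{8 a^{\frac{11}{2}}},$$
and the integrand here is $(-1)^{5}$ times the target integrand, so $I = (-1)^{5}\,\frac{d^{5}J}{da^{5}} = - \frac{945 \sqrt{\pi}}{8 a^{\frac{11}{2}}}$.

Setting $a = 3$:
$$I = - \frac{35 \sqrt{3} \sqrt{\pi}}{216}.$$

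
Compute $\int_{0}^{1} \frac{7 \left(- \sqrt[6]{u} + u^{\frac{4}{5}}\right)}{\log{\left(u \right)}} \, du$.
$- \log{\left(\frac{64339296875}{1338925209984} \right)}$

Introduce a parameter $a$ in the exponent: let $I(a) = \int_{0}^{1} \frac{7 \left(u^{\frac{4}{5}} - u^{a}\right)}{\log{\left(u \right)}} \, du$.

Since $\dfrac{\partial}{\partial a}\,u^{a} = u^{a} \ln u$, the $\ln u$ in the denominator cancels and
$$\frac{dI}{da} = \int_{0}^{1} -7 u^{a} \, du = -7 \left[\frac{u^{a+1}}{a+1}\right]_0^1 = - \frac{7}{a + 1}.$$

Integrating with respect to $a$ gives $I(a) = - \log{\left(\frac{78125 \left(a + 1\right)^{7}}{4782969} \right)} + C$.

At $a = \frac{4}{5}$ the integrand is identically $0$, so $I(\frac{4}{5}) = 0$. The closed form gives $0$, hence $C = 0$.

Setting $a = \frac{1}{6}$:
$$I = - \log{\left(\frac{64339296875}{1338925209984} \right)}.$$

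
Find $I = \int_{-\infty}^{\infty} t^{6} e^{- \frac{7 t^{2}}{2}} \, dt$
$\frac{15 \sqrt{14} \sqrt{\pi}}{2401}$

Start from the elementary integral
$$J(a) = \int_{-\infty}^{\infty} e^{- a t^{2}} \, dt = \frac{\sqrt{\pi}}{\sqrt{a}}.$$

Differentiating under the integral sign brings down a factor of $(-t^2)$:
$$\frac{dJ}{da} = \int_{-\infty}^{\infty} - t^{2} e^{- a t^{2}} \, dt = - \frac{\sqrt{\pi}}{2 a^{\frac{3}{2}}}.$$

Repeating $3$ times in total — each differentiation brings down another $(-t^2)$ — gives
$$\frac{d^{3}J}{da^{3}} = \int_{-\infty}^{\infty} - t^{6} e^{- a t^{2}} \, dt = - \frac{15 \sqrt{\pi}}{8 a^{\frac{7}{2}}},$$
and the integrand here is $(-1)^{3}$ times the target integrand, so $I = (-1)^{3}\,\frac{d^{3}J}{da^{3}} = \frac{15 \sqrt{\pi}}{8 a^{\frac{7}{2}}}$.

Setting $a = \frac{7}{2}$:
$$I = \frac{15 \sqrt{14} \sqrt{\pi}}{2401}.$$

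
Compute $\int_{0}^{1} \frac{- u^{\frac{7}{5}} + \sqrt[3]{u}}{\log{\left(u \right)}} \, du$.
$\log{\left(\frac{5}{9} \right)}$

Consider the one-parameter family: let $I(a) = \int_{0}^{1} \frac{- u^{\frac{7}{5}} + u^{a}}{\log{\left(u \right)}} \, du$.

Since $\dfrac{\partial}{\partial a}\,u^{a} = u^{a} \ln u$, the $\ln u$ in the denominator cancels and
$$\frac{dI}{da} = \int_{0}^{1} u^{a} \, du = \left[\frac{u^{a+1}}{a+1}\right]_0^1 = \frac{1}{a + 1}.$$

Integrating with respect to $a$ gives $I(a) = \log{\left(\frac{5 a}{12} + \frac{5}{12} \right)} + C$.

At $a = \frac{7}{5}$ the integrand is identically $0$, so $I(\frac{7}{5}) = 0$. The closed form gives $0$, hence $C = 0$.

Setting $a = \frac{1}{3}$:
$$I = \log{\left(\frac{5}{9} \right)}.$$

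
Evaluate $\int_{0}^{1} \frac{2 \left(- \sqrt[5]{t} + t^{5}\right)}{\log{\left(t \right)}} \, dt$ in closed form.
$\log{\left(25 \right)}$

Replace the exponent $5$ by a parameter $a$: let $I(a) = \int_{0}^{1} \frac{2 \left(- \sqrt[5]{t} + t^{a}\right)}{\log{\left(t \right)}} \, dt$.

Since $\dfrac{\partial}{\partial a}\,t^{a} = t^{a} \ln t$, the $\ln t$ in the denominator cancels and
$$\frac{dI}{da} = \int_{0}^{1} 2 t^{a} \, dt = 2 \left[\frac{t^{a+1}}{a+1}\right]_0^1 = \frac{2}{a + 1}.$$

Integrating with respect to $a$ gives $I(a) = \log{\left(\frac{25 \left(a + 1\right)^{2}}{36} \right)} + C$.

At $a = \frac{1}{5}$ the integrand is identically $0$, so $I(\frac{1}{5}) = 0$. The closed form gives $0$, hence $C = 0$.

Setting $a = 5$:
$$I = \log{\left(25 \right)}.$$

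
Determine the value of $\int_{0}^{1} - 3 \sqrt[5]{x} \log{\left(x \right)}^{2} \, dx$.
$- \frac{125}{36}$

Consider the simpler parametrised integral
$$J(a) = \int_{0}^{1} - 3 x^{a} \, dx = - \frac{3}{a + 1}.$$

Differentiating under the integral sign brings down a factor of $\ln x$:
$$\frac{dJ}{da} = \int_{0}^{1} - 3 x^{a} \log{\left(x \right)} \, dx = \frac{3}{\left(a + 1\right)^{2}}.$$

Repeating twice in total — each differentiation brings down another $\ln x$ — gives
$$\frac{d^{2}J}{da^{2}} = \int_{0}^{1} - 3 x^{a} \log{\left(x \right)}^{2} \, dx = - \frac{6}{\left(a + 1\right)^{3}},$$
and the integrand here is exactly the target integrand, so $I = - \frac{6}{\left(a + 1\right)^{3}}$.

Setting $a = \frac{1}{5}$:
$$I = - \frac{125}{36}.$$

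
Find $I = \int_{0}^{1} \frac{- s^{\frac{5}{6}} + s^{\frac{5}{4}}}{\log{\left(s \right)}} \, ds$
$\log{\left(\frac{27}{22} \right)}$

Consider the one-parameter family: let $I(a) = \int_{0}^{1} \frac{- s^{\frac{5}{6}} + s^{a}}{\log{\left(s \right)}} \, ds$.

Since $\dfrac{\partial}{\partial a}\,s^{a} = s^{a} \ln s$, the $\ln s$ in the denominator cancels and
$$\frac{dI}{da} = \int_{0}^{1} s^{a} \, ds = \left[\frac{s^{a+1}}{a+1}\right]_0^1 = \frac{1}{a + 1}.$$

Integrating with respect to $a$ gives $I(a) = \log{\left(\frac{6 a}{11} + \frac{6}{11} \right)} + C$.

At $a = \frac{5}{6}$ the integrand is identically $0$, so $I(\frac{5}{6}) = 0$. The closed form gives $0$, hence $C = 0$.

Setting $a = \frac{5}{4}$:
$$I = \log{\left(\frac{27}{22} \right)}.$$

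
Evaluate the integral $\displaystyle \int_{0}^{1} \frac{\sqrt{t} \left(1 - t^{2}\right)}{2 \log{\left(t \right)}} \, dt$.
$- \frac{\log{\left(7 \right)}}{2} + \frac{\log{\left(3 \right)}}{2}$

Introduce a parameter $a$ in the exponent: let $I(a) = \int_{0}^{1} \frac{\sqrt{t} - t^{a}}{2 \log{\left(t \right)}} \, dt$.

Since $\dfrac{\partial}{\partial a}\,t^{a} = t^{a} \ln t$, the $\ln t$ in the denominator cancels and
$$\frac{dI}{da} = \int_{0}^{1} - \frac{1}{2} t^{a} \, dt = - \frac{1}{2} \left[\frac{t^{a+1}}{a+1}\right]_0^1 = - \frac{1}{2 a + 2}.$$

Integrating with respect to $a$ gives $I(a) = - \frac{\log{\left(a + 1 \right)}}{2} - \frac{\log{\left(2 \right)}}{2} + \frac{\log{\left(3 \right)}}{2} + C$.

At $a = \frac{1}{2}$ the integrand is identically $0$, so $I(\frac{1}{2}) = 0$. The closed form gives $0$, hence $C = 0$.

Setting $a = \frac{5}{2}$:
$$I = - \frac{\log{\left(7 \right)}}{2} + \frac{\log{\left(3 \right)}}{2}.$$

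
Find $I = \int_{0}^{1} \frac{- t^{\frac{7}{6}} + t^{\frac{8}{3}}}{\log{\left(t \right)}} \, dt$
$- \log{\left(13 \right)} + \log{\left(22 \right)}$

Introduce a parameter $a$ in the exponent: let $I(a) = \int_{0}^{1} \frac{t^{\frac{8}{3}} - t^{a}}{\log{\left(t \right)}} \, dt$.

Since $\dfrac{\partial}{\partial a}\,t^{a} = t^{a} \ln t$, the $\ln t$ in the denominator cancels and
$$\frac{dI}{da} = \int_{0}^{1} -1 t^{a} \, dt = -1 \left[\frac{t^{a+1}}{a+1}\right]_0^1 = - \frac{1}{a + 1}.$$

Integrating with respect to $a$ gives $I(a) = - \log{\left(\frac{3 a}{11} + \frac{3}{11} \right)} + C$.

At $a = \frac{8}{3}$ the integrand is identically $0$, so $I(\frac{8}{3}) = 0$. The closed form gives $0$, hence $C = 0$.

Setting $a = \frac{7}{6}$:
$$I = - \log{\left(13 \right)} + \log{\left(22 \right)}.$$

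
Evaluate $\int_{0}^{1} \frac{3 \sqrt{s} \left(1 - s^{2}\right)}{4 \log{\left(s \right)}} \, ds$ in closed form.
$- \frac{3 \log{\left(7 \right)}}{4} + \frac{3 \log{\left(3 \right)}}{4}$

Introduce a parameter $a$ in the exponent: let $I(a) = \int_{0}^{1} \frac{3 \left(- s^{\frac{5}{2}} + s^{a}\right)}{4 \log{\left(s \right)}} \, ds$.

Since $\dfrac{\partial}{\partial a}\,s^{a} = s^{a} \ln s$, the $\ln s$ in the denominator cancels and
$$\frac{dI}{da} = \int_{0}^{1} \frac{3}{4} s^{a} \, ds = \frac{3}{4} \left[\frac{s^{a+1}}{a+1}\right]_0^1 = \frac{3}{4 \left(a + 1\right)}.$$

Integrating with respect to $a$ gives $I(a) = \log{\left(\frac{2^{\frac{3}{4}} \sqrt[4]{7} \left(a + 1\right)^{\frac{3}{4}}}{7} \right)} + C$.

At $a = \frac{5}{2}$ the integrand is identically $0$, so $I(\frac{5}{2}) = 0$. The closed form gives $0$, hence $C = 0$.

Setting $a = \frac{1}{2}$:
$$I = - \frac{3 \log{\left(7 \right)}}{4} + \frac{3 \log{\left(3 \right)}}{4}.$$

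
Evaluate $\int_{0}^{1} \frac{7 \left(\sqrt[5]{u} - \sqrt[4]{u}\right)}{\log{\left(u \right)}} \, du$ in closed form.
$\log{\left(\frac{4586471424}{6103515625} \right)}$

Replace the exponent $\frac{1}{5}$ by a parameter $a$: let $I(a) = \int_{0}^{1} \frac{7 \left(- \sqrt[4]{u} + u^{a}\right)}{\log{\left(u \right)}} \, du$.

Since $\dfrac{\partial}{\partial a}\,u^{a} = u^{a} \ln u$, the $\ln u$ in the denominator cancels and
$$\frac{dI}{da} = \int_{0}^{1} 7 u^{a} \, du = 7 \left[\frac{u^{a+1}}{a+1}\right]_0^1 = \frac{7}{a + 1}.$$

Integrating with respect to $a$ gives $I(a) = \log{\left(\frac{16384 \left(a + 1\right)^{7}}{78125} \right)} + C$.

At $a = \frac{1}{4}$ the integrand is identically $0$, so $I(\frac{1}{4}) = 0$. The closed form gives $0$, hence $C = 0$.

Setting $a = \frac{1}{5}$:
$$I = \log{\left(\frac{4586471424}{6103515625} \right)}.$$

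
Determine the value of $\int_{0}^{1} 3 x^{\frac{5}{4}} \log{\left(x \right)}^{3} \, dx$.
$- \frac{512}{729}$

Consider the simpler parametrised integral
$$J(a) = \int_{0}^{1} 3 x^{a} \, dx = \frac{3}{a + 1}.$$

Differentiating under the integral sign brings down a factor of $\ln x$:
$$\frac{dJ}{da} = \int_{0}^{1} 3 x^{a} \log{\left(x \right)} \, dx = - \frac{3}{\left(a + 1\right)^{2}}.$$

Repeating $3$ times in total — each differentiation brings down another $\ln x$ — gives
$$\frac{d^{3}J}{da^{3}} = \int_{0}^{1} 3 x^{a} \log{\left(x \right)}^{3} \, dx = - \frac{18}{\left(a + 1\right)^{4}},$$
and the integrand here is exactly the target integrand, so $I = - \frac{18}{\left(a + 1\right)^{4}}$.

Setting $a = \frac{5}{4}$:
$$I = - \frac{512}{729}.$$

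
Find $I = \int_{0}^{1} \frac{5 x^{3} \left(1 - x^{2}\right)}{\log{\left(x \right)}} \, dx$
$- \log{\left(\frac{243}{32} \right)}$

Consider the one-parameter family: let $I(a) = \int_{0}^{1} \frac{5 \left(x^{3} - x^{a}\right)}{\log{\left(x \right)}} \, dx$.

Since $\dfrac{\partial}{\partial a}\,x^{a} = x^{a} \ln x$, the $\ln x$ in the denominator cancels and
$$\frac{dI}{da} = \int_{0}^{1} -5 x^{a} \, dx = -5 \left[\frac{x^{a+1}}{a+1}\right]_0^1 = - \frac{5}{a + 1}.$$

Integrating with respect to $a$ gives $I(a) = - \log{\left(\frac{\left(a + 1\right)^{5}}{1024} \right)} + C$.

At $a = 3$ the integrand is identically $0$, so $I(3) = 0$. The closed form gives $0$, hence $C = 0$.

Setting $a = 5$:
$$I = - \log{\left(\frac{243}{32} \right)}.$$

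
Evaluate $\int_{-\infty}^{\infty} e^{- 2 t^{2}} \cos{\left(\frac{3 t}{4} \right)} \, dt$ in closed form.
$\frac{\sqrt{2} \sqrt{\pi}}{2 e^{\frac{9}{128}}}$

Define $I(b) = \int_{-\infty}^{\infty} e^{- 2 t^{2}} \cos{\left(b t \right)} \, dt$.

Differentiating under the integral sign,
$$I'(b) = \int_{-\infty}^{\infty} - t e^{- 2 t^{2}} \sin{\left(b t \right)} \, dt.$$

Integrate $\int_{-\infty}^{\infty} t \sin(b t)\, e^{- 2 t^{2}}\, dt$ by parts with $u = \sin(b t)$ and $dv = t\, e^{- 2 t^{2}}\, dt$, giving $v = - \frac{e^{- 2 t^{2}}}{4}$. The boundary term vanishes and
$$\int_{-\infty}^{\infty} t \sin(b t)\, e^{- 2 t^{2}}\, dt = \frac{b}{4} \int_{-\infty}^{\infty} \cos(b t)\, e^{- 2 t^{2}}\, dt,$$
so $I'(b) = - \frac{b}{4}\, I(b)$.

This is a separable first-order ODE; solving with the initial condition $I(0) = \int_{-\infty}^{\infty} e^{- 2 t^{2}}\,dt = \frac{\sqrt{2} \sqrt{\pi}}{2}$ gives
$$I(b) = \frac{\sqrt{2} \sqrt{\pi} e^{- \frac{b^{2}}{8}}}{2}.$$

Setting $b = \frac{3}{4}$:
$$I = \frac{\sqrt{2} \sqrt{\pi}}{2 e^{\frac{9}{128}}}.$$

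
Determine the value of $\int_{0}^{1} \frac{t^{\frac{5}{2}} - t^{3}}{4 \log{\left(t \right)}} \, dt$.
$\log{\left(\frac{\sqrt[4]{14}}{2} \right)}$

Replace the exponent $\frac{5}{2}$ by a parameter $a$: let $I(a) = \int_{0}^{1} \frac{- t^{3} + t^{a}}{4 \log{\left(t \right)}} \, dt$.

Since $\dfrac{\partial}{\partial a}\,t^{a} = t^{a} \ln t$, the $\ln t$ in the denominator cancels and
$$\frac{dI}{da} = \int_{0}^{1} \frac{1}{4} t^{a} \, dt = \frac{1}{4} \left[\frac{t^{a+1}}{a+1}\right]_0^1 = \frac{1}{4 \left(a + 1\right)}.$$

Integrating with respect to $a$ gives $I(a) = \frac{\log{\left(a + 1 \right)}}{4} - \frac{\log{\left(2 \right)}}{2} + C$.

At $a = 3$ the integrand is identically $0$, so $I(3) = 0$. The closed form gives $0$, hence $C = 0$.

Setting $a = \frac{5}{2}$:
$$I = \log{\left(\frac{\sqrt[4]{14}}{2} \right)}.$$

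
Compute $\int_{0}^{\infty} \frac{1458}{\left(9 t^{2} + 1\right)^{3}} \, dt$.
$\frac{729 \pi}{8}$

Start from the standard arctangent integral
$$J(a) = \int_{0}^{\infty} \frac{2}{a^{2} + t^{2}} \, dt = \frac{\pi}{a}.$$

Differentiating under the integral sign with respect to $a$,
$$\frac{dJ}{da} = \int_{0}^{\infty} - \frac{4 a}{\left(a^{2} + t^{2}\right)^{2}} \, dt = - \frac{\pi}{a^{2}},$$
so $\int_{0}^{\infty} \frac{2}{\left(a^{2} + t^{2}\right)^{2}} \, dt = \frac{\pi}{2 a^{3}}$.

Repeating — each differentiation of $1/(t^2+a^2)^j$ produces $-2ja/(t^2+a^2)^{j+1}$ — and dividing through by $-2ja$ at each step yields, after $2$ differentiations in total,
$$\int_{0}^{\infty} \frac{2}{\left(a^{2} + t^{2}\right)^{3}} \, dt = \frac{3 \pi}{8 a^{5}}.$$

Setting $a = \frac{1}{3}$:
$$I = \frac{729 \pi}{8}.$$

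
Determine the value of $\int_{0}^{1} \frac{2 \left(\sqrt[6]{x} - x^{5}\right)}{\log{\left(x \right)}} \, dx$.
$\log{\left(\frac{49}{1296} \right)}$

Consider the one-parameter family: let $I(a) = \int_{0}^{1} \frac{2 \left(- x^{5} + x^{a}\right)}{\log{\left(x \right)}} \, dx$.

Since $\dfrac{\partial}{\partial a}\,x^{a} = x^{a} \ln x$, the $\ln x$ in the denominator cancels and
$$\frac{dI}{da} = \int_{0}^{1} 2 x^{a} \, dx = 2 \left[\frac{x^{a+1}}{a+1}\right]_0^1 = \frac{2}{a + 1}.$$

Integrating with respect to $a$ gives $I(a) = \log{\left(\frac{\left(a + 1\right)^{2}}{36} \right)} + C$.

At $a = 5$ the integrand is identically $0$, so $I(5) = 0$. The closed form gives $0$, hence $C = 0$.

Setting $a = \frac{1}{6}$:
$$I = \log{\left(\frac{49}{1296} \right)}.$$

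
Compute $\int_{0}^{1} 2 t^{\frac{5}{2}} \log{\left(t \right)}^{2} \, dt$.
$\frac{32}{343}$

Begin with the known integral
$$J(a) = \int_{0}^{1} 2 t^{a} \, dt = \frac{2}{a + 1}.$$

Differentiating under the integral sign brings down a factor of $\ln t$:
$$\frac{dJ}{da} = \int_{0}^{1} 2 t^{a} \log{\left(t \right)} \, dt = - \frac{2}{\left(a + 1\right)^{2}}.$$

Repeating twice in total — each differentiation brings down another $\ln t$ — gives
$$\frac{d^{2}J}{da^{2}} = \int_{0}^{1} 2 t^{a} \log{\left(t \right)}^{2} \, dt = \frac{4}{\left(a + 1\right)^{3}},$$
and the integrand here is exactly the target integrand, so $I = \frac{4}{\left(a + 1\right)^{3}}$.

Setting $a = \frac{5}{2}$:
$$I = \frac{32}{343}.$$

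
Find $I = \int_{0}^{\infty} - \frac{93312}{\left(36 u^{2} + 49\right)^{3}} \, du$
$- \frac{2916 \pi}{16807}$

Begin with the known result
$$J(a) = \int_{0}^{\infty} - \frac{2}{a^{2} + u^{2}} \, du = - \frac{\pi}{a}.$$

Differentiating under the integral sign with respect to $a$,
$$\frac{dJ}{da} = \int_{0}^{\infty} \frac{4 a}{\left(a^{2} + u^{2}\right)^{2}} \, du = \frac{\pi}{a^{2}},$$
so $\int_{0}^{\infty} - \frac{2}{\left(a^{2} + u^{2}\right)^{2}} \, du = - \frac{\pi}{2 a^{3}}$.

Repeating — each differentiation of $1/(u^2+a^2)^j$ produces $-2ja/(u^2+a^2)^{j+1}$ — and dividing through by $-2ja$ at each step yields, after $2$ differentiations in total,
$$\int_{0}^{\infty} - \frac{2}{\left(a^{2} + u^{2}\right)^{3}} \, du = - \frac{3 \pi}{8 a^{5}}.$$

Setting $a = \frac{7}{6}$:
$$I = - \frac{2916 \pi}{16807}.$$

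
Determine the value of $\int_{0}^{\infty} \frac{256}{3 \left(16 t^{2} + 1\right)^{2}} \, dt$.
$\frac{16 \pi}{3}$

Start from the standard arctangent integral
$$J(a) = \int_{0}^{\infty} \frac{1}{3 \left(a^{2} + t^{2}\right)} \, dt = \frac{\pi}{6 a}.$$

Differentiating under the integral sign with respect to $a$,
$$\frac{dJ}{da} = \int_{0}^{\infty} - \frac{2 a}{3 \left(a^{2} + t^{2}\right)^{2}} \, dt = - \frac{\pi}{6 a^{2}},$$
so $\int_{0}^{\infty} \frac{1}{3 \left(a^{2} + t^{2}\right)^{2}} \, dt = \frac{\pi}{12 a^{3}}$.

Setting $a = \frac{1}{4}$:
$$I = \frac{16 \pi}{3}.$$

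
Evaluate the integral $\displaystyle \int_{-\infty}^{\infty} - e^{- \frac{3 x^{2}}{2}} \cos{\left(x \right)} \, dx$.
$- \frac{\sqrt{6} \sqrt{\pi}}{3 e^{\frac{1}{6}}}$

Let $b$ denote the cosine frequency and define $I(b) = \int_{-\infty}^{\infty} - e^{- \frac{3 x^{2}}{2}} \cos{\left(b x \right)} \, dx$.

Differentiating under the integral sign,
$$I'(b) = \int_{-\infty}^{\infty} x e^{- \frac{3 x^{2}}{2}} \sin{\left(b x \right)} \, dx.$$

Integrate $\int_{-\infty}^{\infty} x \sin(b x)\, e^{- \frac{3 x^{2}}{2}}\, dx$ by parts with $u = \sin(b x)$ and $dv = x\, e^{- \frac{3 x^{2}}{2}}\, dx$, giving $v = - \frac{e^{- \frac{3 x^{2}}{2}}}{3}$. The boundary term vanishes and
$$\int_{-\infty}^{\infty} x \sin(b x)\, e^{- \frac{3 x^{2}}{2}}\, dx = \frac{b}{3} \int_{-\infty}^{\infty} \cos(b x)\, e^{- \frac{3 x^{2}}{2}}\, dx,$$
so $I'(b) = - \frac{b}{3}\, I(b)$.

This is a separable first-order ODE; solving with the initial condition $I(0) = \int_{-\infty}^{\infty} - e^{- \frac{3 x^{2}}{2}}\,dx = - \frac{\sqrt{6} \sqrt{\pi}}{3}$ gives
$$I(b) = - \frac{\sqrt{6} \sqrt{\pi} e^{- \frac{b^{2}}{6}}}{3}.$$

Setting $b = 1$:
$$I = - \frac{\sqrt{6} \sqrt{\pi}}{3 e^{\frac{1}{6}}}.$$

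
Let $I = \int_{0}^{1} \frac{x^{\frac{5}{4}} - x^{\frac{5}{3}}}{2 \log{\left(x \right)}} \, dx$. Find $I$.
$\log{\left(\frac{3 \sqrt{6}}{8} \right)}$

Replace the exponent $\frac{5}{4}$ by a parameter $a$: let $I(a) = \int_{0}^{1} \frac{- x^{\frac{5}{3}} + x^{a}}{2 \log{\left(x \right)}} \, dx$.

Since $\dfrac{\partial}{\partial a}\,x^{a} = x^{a} \ln x$, the $\ln x$ in the denominator cancels and
$$\frac{dI}{da} = \int_{0}^{1} \frac{1}{2} x^{a} \, dx = \frac{1}{2} \left[\frac{x^{a+1}}{a+1}\right]_0^1 = \frac{1}{2 \left(a + 1\right)}.$$

Integrating with respect to $a$ gives $I(a) = \log{\left(\frac{\sqrt{6} \sqrt{a + 1}}{4} \right)} + C$.

At $a = \frac{5}{3}$ the integrand is identically $0$, so $I(\frac{5}{3}) = 0$. The closed form gives $0$, hence $C = 0$.

Setting $a = \frac{5}{4}$:
$$I = \log{\left(\frac{3 \sqrt{6}}{8} \right)}.$$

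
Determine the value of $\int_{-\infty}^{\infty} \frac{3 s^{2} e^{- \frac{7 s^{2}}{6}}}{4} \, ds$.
$\frac{9 \sqrt{42} \sqrt{\pi}}{196}$

Consider the simpler parametrised integral
$$J(a) = \int_{-\infty}^{\infty} \frac{3 e^{- a s^{2}}}{4} \, ds = \frac{3 \sqrt{\pi}}{4 \sqrt{a}}.$$

Differentiating under the integral sign brings down a factor of $(-s^2)$:
$$\frac{dJ}{da} = \int_{-\infty}^{\infty} - \frac{3 s^{2} e^{- a s^{2}}}{4} \, ds = - \frac{3 \sqrt{\pi}}{8 a^{\frac{3}{2}}}.$$

The integral on the left is $-I$, so $I = \frac{3 \sqrt{\pi}}{8 a^{\frac{3}{2}}}$.

Setting $a = \frac{7}{6}$:
$$I = \frac{9 \sqrt{42} \sqrt{\pi}}{196}.$$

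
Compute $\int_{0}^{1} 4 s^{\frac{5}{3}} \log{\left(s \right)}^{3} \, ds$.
$- \frac{243}{512}$

Begin with the known integral
$$J(a) = \int_{0}^{1} 4 s^{a} \, ds = \frac{4}{a + 1}.$$

Differentiating under the integral sign brings down a factor of $\ln s$:
$$\frac{dJ}{da} = \int_{0}^{1} 4 s^{a} \log{\left(s \right)} \, ds = - \frac{4}{\left(a + 1\right)^{2}}.$$

Repeating $3$ times in total — each differentiation brings down another $\ln s$ — gives
$$\frac{d^{3}J}{da^{3}} = \int_{0}^{1} 4 s^{a} \log{\left(s \right)}^{3} \, ds = - \frac{24}{\left(a + 1\right)^{4}},$$
and the integrand here is exactly the target integrand, so $I = - \frac{24}{\left(a + 1\right)^{4}}$.

Setting $a = \frac{5}{3}$:
$$I = - \frac{243}{512}.$$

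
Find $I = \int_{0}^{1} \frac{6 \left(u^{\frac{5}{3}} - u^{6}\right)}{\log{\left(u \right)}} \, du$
$- \log{\left(\frac{85766121}{262144} \right)}$

Replace the exponent $6$ by a parameter $a$: let $I(a) = \int_{0}^{1} \frac{6 \left(u^{\frac{5}{3}} - u^{a}\right)}{\log{\left(u \right)}} \, du$.

Since $\dfrac{\partial}{\partial a}\,u^{a} = u^{a} \ln u$, the $\ln u$ in the denominator cancels and
$$\frac{dI}{da} = \int_{0}^{1} -6 u^{a} \, du = -6 \left[\frac{u^{a+1}}{a+1}\right]_0^1 = - \frac{6}{a + 1}.$$

Integrating with respect to $a$ gives $I(a) = - \log{\left(\frac{729 \left(a + 1\right)^{6}}{262144} \right)} + C$.

At $a = \frac{5}{3}$ the integrand is identically $0$, so $I(\frac{5}{3}) = 0$. The closed form gives $0$, hence $C = 0$.

Setting $a = 6$:
$$I = - \log{\left(\frac{85766121}{262144} \right)}.$$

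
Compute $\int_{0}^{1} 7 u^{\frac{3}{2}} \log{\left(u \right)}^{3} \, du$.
$- \frac{672}{625}$

Consider the simpler parametrised integral
$$J(a) = \int_{0}^{1} 7 u^{a} \, du = \frac{7}{a + 1}.$$

Differentiating under the integral sign brings down a factor of $\ln u$:
$$\frac{dJ}{da} = \int_{0}^{1} 7 u^{a} \log{\left(u \right)} \, du = - \frac{7}{\left(a + 1\right)^{2}}.$$

Repeating $3$ times in total — each differentiation brings down another $\ln u$ — gives
$$\frac{d^{3}J}{da^{3}} = \int_{0}^{1} 7 u^{a} \log{\left(u \right)}^{3} \, du = - \frac{42}{\left(a + 1\right)^{4}},$$
and the integrand here is exactly the target integrand, so $I = - \frac{42}{\left(a + 1\right)^{4}}$.

Setting $a = \frac{3}{2}$:
$$I = - \frac{672}{625}.$$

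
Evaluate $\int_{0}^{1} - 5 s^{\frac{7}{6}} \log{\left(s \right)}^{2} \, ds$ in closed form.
$- \frac{2160}{2197}$

Start from the elementary integral
$$J(a) = \int_{0}^{1} - 5 s^{a} \, ds = - \frac{5}{a + 1}.$$

Differentiating under the integral sign brings down a factor of $\ln s$:
$$\frac{dJ}{da} = \int_{0}^{1} - 5 s^{a} \log{\left(s \right)} \, ds = \frac{5}{\left(a + 1\right)^{2}}.$$

Repeating twice in total — each differentiation brings down another $\ln s$ — gives
$$\frac{d^{2}J}{da^{2}} = \int_{0}^{1} - 5 s^{a} \log{\left(s \right)}^{2} \, ds = - \frac{10}{\left(a + 1\right)^{3}},$$
and the integrand here is exactly the target integrand, so $I = - \frac{10}{\left(a + 1\right)^{3}}$.

Setting $a = \frac{7}{6}$:
$$I = - \frac{2160}{2197}.$$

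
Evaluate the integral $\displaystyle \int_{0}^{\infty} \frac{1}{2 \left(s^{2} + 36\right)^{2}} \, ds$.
$\frac{\pi}{1728}$

Recall the elementary integral
$$J(a) = \int_{0}^{\infty} \frac{1}{2 \left(a^{2} + s^{2}\right)} \, ds = \frac{\pi}{4 a}.$$

Differentiating under the integral sign with respect to $a$,
$$\frac{dJ}{da} = \int_{0}^{\infty} - \frac{a}{\left(a^{2} + s^{2}\right)^{2}} \, ds = - \frac{\pi}{4 a^{2}},$$
so $\int_{0}^{\infty} \frac{1}{2 \left(a^{2} + s^{2}\right)^{2}} \, ds = \frac{\pi}{8 a^{3}}$.

Setting $a = 6$:
$$I = \frac{\pi}{1728}.$$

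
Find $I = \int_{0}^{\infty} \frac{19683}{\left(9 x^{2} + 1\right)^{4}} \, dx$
$\frac{32805 \pi}{32}$

Begin with the known result
$$J(a) = \int_{0}^{\infty} \frac{3}{a^{2} + x^{2}} \, dx = \frac{3 \pi}{2 a}.$$

Differentiating under the integral sign with respect to $a$,
$$\frac{dJ}{da} = \int_{0}^{\infty} - \frac{6 a}{\left(a^{2} + x^{2}\right)^{2}} \, dx = - \frac{3 \pi}{2 a^{2}},$$
so $\int_{0}^{\infty} \frac{3}{\left(a^{2} + x^{2}\right)^{2}} \, dx = \frac{3 \pi}{4 a^{3}}$.

Repeating — each differentiation of $1/(x^2+a^2)^j$ produces $-2ja/(x^2+a^2)^{j+1}$ — and dividing through by $-2ja$ at each step yields, after $3$ differentiations in total,
$$\int_{0}^{\infty} \frac{3}{\left(a^{2} + x^{2}\right)^{4}} \, dx = \frac{15 \pi}{32 a^{7}}.$$

Setting $a = \frac{1}{3}$:
$$I = \frac{32805 \pi}{32}.$$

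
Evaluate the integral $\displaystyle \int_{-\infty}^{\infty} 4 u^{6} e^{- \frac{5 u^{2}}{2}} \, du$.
$\frac{12 \sqrt{10} \sqrt{\pi}}{125}$

Consider the simpler parametrised integral
$$J(a) = \int_{-\infty}^{\infty} 4 e^{- a u^{2}} \, du = \frac{4 \sqrt{\pi}}{\sqrt{a}}.$$

Differentiating under the integral sign brings down a factor of $(-u^2)$:
$$\frac{dJ}{da} = \int_{-\infty}^{\infty} - 4 u^{2} e^{- a u^{2}} \, du = - \frac{2 \sqrt{\pi}}{a^{\frac{3}{2}}}.$$

Repeating $3$ times in total — each differentiation brings down another $(-u^2)$ — gives
$$\frac{d^{3}J}{da^{3}} = \int_{-\infty}^{\infty} - 4 u^{6} e^{- a u^{2}} \, du = - \frac{15 \sqrt{\pi}}{2 a^{\frac{7}{2}}},$$
and the integrand here is $(-1)^{3}$ times the target integrand, so $I = (-1)^{3}\,\frac{d^{3}J}{da^{3}} = \frac{15 \sqrt{\pi}}{2 a^{\frac{7}{2}}}$.

Setting $a = \frac{5}{2}$:
$$I = \frac{12 \sqrt{10} \sqrt{\pi}}{125}.$$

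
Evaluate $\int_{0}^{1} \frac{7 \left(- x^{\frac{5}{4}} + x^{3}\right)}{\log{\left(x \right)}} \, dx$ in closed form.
$- \log{\left(\frac{4782969}{268435456} \right)}$

Consider the one-parameter family: let $I(a) = \int_{0}^{1} \frac{7 \left(x^{3} - x^{a}\right)}{\log{\left(x \right)}} \, dx$.

Since $\dfrac{\partial}{\partial a}\,x^{a} = x^{a} \ln x$, the $\ln x$ in the denominator cancels and
$$\frac{dI}{da} = \int_{0}^{1} -7 x^{a} \, dx = -7 \left[\frac{x^{a+1}}{a+1}\right]_0^1 = - \frac{7}{a + 1}.$$

Integrating with respect to $a$ gives $I(a) = - \log{\left(\frac{\left(a + 1\right)^{7}}{16384} \right)} + C$.

At $a = 3$ the integrand is identically $0$, so $I(3) = 0$. The closed form gives $0$, hence $C = 0$.

Setting $a = \frac{5}{4}$:
$$I = - \log{\left(\frac{4782969}{268435456} \right)}.$$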